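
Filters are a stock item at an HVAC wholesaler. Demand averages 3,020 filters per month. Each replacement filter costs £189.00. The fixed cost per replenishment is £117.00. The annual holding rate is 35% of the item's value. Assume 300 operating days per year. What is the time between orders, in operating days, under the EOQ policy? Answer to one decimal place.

Annual demand D = 3,020 × 12 = 36,240.
Holding cost H = 0.35 × £189.00 = £66.1500 per unit per year.
EOQ = √(2DS/H) = √(2 × 36,240 × 117 / 66.15) ≈ 358.04.
Cycle time = Q*/D × 300 = 358.04 / 36,240 × 300 ≈ 2.964 days.

T ≈ 3.0 days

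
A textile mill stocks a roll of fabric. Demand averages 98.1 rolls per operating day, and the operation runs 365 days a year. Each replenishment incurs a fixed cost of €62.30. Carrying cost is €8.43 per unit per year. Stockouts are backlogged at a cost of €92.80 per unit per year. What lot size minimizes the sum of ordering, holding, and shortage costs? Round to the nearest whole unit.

Annual demand D = 98.1 × 365 = 35,806.5.
With planned backorders, Q* = √(2DS/H) · √((H+B)/B).
√(2DS/H) = √(2 × 35,806.5 × 62.3 / 8.43) = 727.489.
√((H+B)/B) = √((8.43+92.8)/92.8) = 1.0444.
Q* ≈ 759.813.

Q* ≈ 760 rolls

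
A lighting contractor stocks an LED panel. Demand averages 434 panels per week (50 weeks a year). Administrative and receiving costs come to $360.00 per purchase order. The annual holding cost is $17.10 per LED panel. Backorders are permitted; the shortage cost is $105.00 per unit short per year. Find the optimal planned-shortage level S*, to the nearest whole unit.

Annual demand D = 434 × 50 = 21,700.
With planned backorders, Q* = √(2DS/H) · √((H+B)/B).
√(2DS/H) = √(2 × 21,700 × 360 / 17.1) = 955.868.
√((H+B)/B) = √((17.1+105)/105) = 1.0784.
Q* ≈ 1030.769.
S* = Q* · H/(H+B) = 1030.769 × 17.1/122.1 ≈ 144.358.

S* ≈ 144 panels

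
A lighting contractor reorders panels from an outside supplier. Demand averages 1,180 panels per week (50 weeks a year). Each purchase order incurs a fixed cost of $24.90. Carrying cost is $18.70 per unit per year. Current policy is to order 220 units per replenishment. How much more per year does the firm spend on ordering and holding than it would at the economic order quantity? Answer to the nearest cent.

Annual demand D = 1,180 × 50 = 59,000.
EOQ = √(2DS/H) = √(2 × 59,000 × 24.9 / 18.7) ≈ 396.39.
Cost at Q* = (D/Q*)S + (Q*/2)H = √(2DSH) ≈ $7,412.44.
Cost at Q = 220: (59,000/220)×24.9 + (220/2)×18.7 = $6,677.73 + $2,057.00 = $8,734.73.
Excess = $8,734.73 − $7,412.44 = $1,322.28.

Extra cost ≈ $1,322.28 per year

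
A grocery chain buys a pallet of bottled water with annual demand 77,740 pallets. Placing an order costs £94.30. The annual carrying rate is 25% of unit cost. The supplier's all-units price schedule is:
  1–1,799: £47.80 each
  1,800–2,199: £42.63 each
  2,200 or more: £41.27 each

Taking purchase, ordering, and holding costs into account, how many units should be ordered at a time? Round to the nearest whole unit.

Holding cost per unit per year at price C is H = 0.25·C.
For each price level, check whether its EOQ is feasible; otherwise the best quantity at that price is the breakpoint.
EOQ at £47.80 = 1107.7 (feasible in tier 1): TC = 77,740×£47.80 + (77,740/1107.7)×94.3 + (1107.7/2)×0.25×£47.80 = £3,729,208.62.
EOQ at £42.63 = 1172.9 < 1800, so use break Q=1800: TC = 77,740×£42.63 + (77,740/1800.0)×94.3 + (1800.0/2)×0.25×£42.63 = £3,327,720.66.
EOQ at £41.27 = 1192.1 < 2200, so use break Q=2200: TC = 77,740×£41.27 + (77,740/2200.0)×94.3 + (2200.0/2)×0.25×£41.27 = £3,223,011.27.
Lowest total cost is £3,223,011.27 at Q = 2200.0.

Q* ≈ 2,200 pallets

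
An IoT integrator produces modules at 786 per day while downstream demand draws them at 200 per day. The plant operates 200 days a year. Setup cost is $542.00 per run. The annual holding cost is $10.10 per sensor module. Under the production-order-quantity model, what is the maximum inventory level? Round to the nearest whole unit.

Annual demand D = 200 × 200 = 40,000.
Production build-up factor (1 − d/p) = 1 − 200/786 = 0.7455.
Q* = √(2DS / (H(1 − d/p))) = √(2 × 40,000 × 542 / (10.1 × 0.7455)).
= √(43,360,000 / 7.53) ≈ 2399.642.
Maximum inventory = Q*(1 − d/p) = 2399.642 × 0.7455 ≈ 1789.046.

I_max ≈ 1,789 modules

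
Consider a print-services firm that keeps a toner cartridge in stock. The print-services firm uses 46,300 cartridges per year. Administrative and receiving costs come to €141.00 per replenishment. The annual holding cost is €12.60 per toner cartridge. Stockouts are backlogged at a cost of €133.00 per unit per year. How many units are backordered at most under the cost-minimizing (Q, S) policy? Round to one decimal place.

S* ≈ 92.2 cartridges

With planned backorders, Q* = √(2DS/H) · √((H+B)/B).
√(2DS/H) = √(2 × 46,300 × 141 / 12.6) = 1017.958.
√((H+B)/B) = √((12.6+133)/133) = 1.0463.
Q* ≈ 1065.086.
S* = Q* · H/(H+B) = 1065.086 × 12.6/145.6 ≈ 92.171.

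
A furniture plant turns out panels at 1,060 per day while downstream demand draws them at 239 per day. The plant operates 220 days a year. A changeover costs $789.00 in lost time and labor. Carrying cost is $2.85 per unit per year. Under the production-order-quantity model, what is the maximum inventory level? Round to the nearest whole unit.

I_max ≈ 4,749 panels

Annual demand D = 239 × 220 = 52,580.
Production build-up factor (1 − d/p) = 1 − 239/1,060 = 0.7745.
Q* = √(2DS / (H(1 − d/p))) = √(2 × 52,580 × 789 / (2.85 × 0.7745)).
= √(82,971,240 / 2.2074) ≈ 6130.879.
Maximum inventory = Q*(1 − d/p) = 6130.879 × 0.7745 ≈ 4748.539.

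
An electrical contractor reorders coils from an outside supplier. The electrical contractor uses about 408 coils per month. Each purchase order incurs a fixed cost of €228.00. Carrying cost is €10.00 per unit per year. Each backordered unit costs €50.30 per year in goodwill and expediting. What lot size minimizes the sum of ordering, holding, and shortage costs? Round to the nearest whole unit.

Q* ≈ 517 coils

Annual demand D = 408 × 12 = 4,896.
With planned backorders, Q* = √(2DS/H) · √((H+B)/B).
√(2DS/H) = √(2 × 4,896 × 228 / 10) = 472.501.
√((H+B)/B) = √((10+50.3)/50.3) = 1.0949.
Q* ≈ 517.342.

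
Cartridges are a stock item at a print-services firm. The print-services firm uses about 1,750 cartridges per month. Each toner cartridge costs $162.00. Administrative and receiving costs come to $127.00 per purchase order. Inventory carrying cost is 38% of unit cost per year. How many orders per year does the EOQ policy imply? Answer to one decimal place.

Annual demand D = 1,750 × 12 = 21,000.
Holding cost H = 0.38 × $162.00 = $61.5600 per unit per year.
The optimal lot size = √(2DS/H) = √(2 × 21,000 × 127 / 61.56) ≈ 294.36.
Orders per year = D / Q* = 21,000 / 294.36 ≈ 71.341.

N ≈ 71.3 orders per year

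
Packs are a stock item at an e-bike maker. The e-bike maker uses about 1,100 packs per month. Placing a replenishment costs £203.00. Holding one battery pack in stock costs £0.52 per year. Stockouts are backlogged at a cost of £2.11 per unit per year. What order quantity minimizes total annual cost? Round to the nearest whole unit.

Q* ≈ 3,584 packs

Annual demand D = 1,100 × 12 = 13,200.
With planned backorders, Q* = √(2DS/H) · √((H+B)/B).
√(2DS/H) = √(2 × 13,200 × 203 / 0.52) = 3210.320.
√((H+B)/B) = √((0.52+2.11)/2.11) = 1.1164.
Q* ≈ 3584.140.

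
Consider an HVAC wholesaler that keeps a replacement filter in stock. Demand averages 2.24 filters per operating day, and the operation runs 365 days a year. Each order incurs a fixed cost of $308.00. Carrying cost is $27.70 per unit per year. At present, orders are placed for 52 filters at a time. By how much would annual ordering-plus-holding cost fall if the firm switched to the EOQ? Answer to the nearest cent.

Extra cost ≈ $1,827.82 per year

Annual demand D = 2.24 × 365 = 817.6.
EOQ = √(2DS/H) = √(2 × 817.6 × 308 / 27.7) ≈ 134.84.
Cost at Q* = (D/Q*)S + (Q*/2)H = √(2DSH) ≈ $3,735.09.
Cost at Q = 52: (817.6/52)×308 + (52/2)×27.7 = $4,842.71 + $720.20 = $5,562.91.
Excess = $5,562.91 − $3,735.09 = $1,827.82.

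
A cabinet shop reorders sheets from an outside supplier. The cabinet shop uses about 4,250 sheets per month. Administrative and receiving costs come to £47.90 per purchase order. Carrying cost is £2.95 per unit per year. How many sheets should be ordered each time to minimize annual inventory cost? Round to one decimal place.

Annual demand D = 4,250 × 12 = 51,000.
EOQ = √(2DS / H) = √(2 × 51,000 × 47.9 / 2.95).
= √(4,885,800 / 2.95) = √1,656,203.3898 ≈ 1286.936.

Q* ≈ 1,286.9 sheets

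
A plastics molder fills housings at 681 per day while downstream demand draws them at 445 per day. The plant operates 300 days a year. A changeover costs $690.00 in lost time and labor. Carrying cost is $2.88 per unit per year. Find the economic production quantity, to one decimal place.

Annual demand D = 445 × 300 = 133,500.
Production build-up factor (1 − d/p) = 1 − 445/681 = 0.3465.
Q* = √(2DS / (H(1 − d/p))) = √(2 × 133,500 × 690 / (2.88 × 0.3465)).
= √(184,230,000 / 0.9981) ≈ 13586.309.

Q* ≈ 13,586.3 housings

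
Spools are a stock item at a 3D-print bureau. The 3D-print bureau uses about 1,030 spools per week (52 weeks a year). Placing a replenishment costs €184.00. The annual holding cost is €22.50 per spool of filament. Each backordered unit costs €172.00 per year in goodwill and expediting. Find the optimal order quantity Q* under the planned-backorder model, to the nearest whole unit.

Annual demand D = 1,030 × 52 = 53,560.
With planned backorders, Q* = √(2DS/H) · √((H+B)/B).
√(2DS/H) = √(2 × 53,560 × 184 / 22.5) = 935.951.
√((H+B)/B) = √((22.5+172)/172) = 1.0634.
Q* ≈ 995.287.

Q* ≈ 995 spools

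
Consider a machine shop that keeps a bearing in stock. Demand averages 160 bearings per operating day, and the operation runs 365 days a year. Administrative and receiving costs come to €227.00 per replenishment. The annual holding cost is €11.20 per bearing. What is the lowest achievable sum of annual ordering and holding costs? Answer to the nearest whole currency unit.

TC* ≈ €17,232

Annual demand D = 160 × 365 = 58,400.
EOQ = √(2DS/H) = √(2 × 58,400 × 227 / 11.2) ≈ 1538.60.
At the optimum the two cost components are equal, so total cost = 2·(Q*/2)H = Q*·H.
Minimum total = √(2DSH) = √(2 × 58,400 × 227 × 11.2) ≈ 17232.305.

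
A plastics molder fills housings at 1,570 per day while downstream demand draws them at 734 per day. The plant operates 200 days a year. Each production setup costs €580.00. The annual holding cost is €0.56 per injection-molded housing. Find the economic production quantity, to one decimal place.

Q* ≈ 23,897.1 housings

Annual demand D = 734 × 200 = 146,800.
Production build-up factor (1 − d/p) = 1 − 734/1,570 = 0.5325.
Q* = √(2DS / (H(1 − d/p))) = √(2 × 146,800 × 580 / (0.56 × 0.5325)).
= √(170,288,000 / 0.2982) ≈ 23897.072.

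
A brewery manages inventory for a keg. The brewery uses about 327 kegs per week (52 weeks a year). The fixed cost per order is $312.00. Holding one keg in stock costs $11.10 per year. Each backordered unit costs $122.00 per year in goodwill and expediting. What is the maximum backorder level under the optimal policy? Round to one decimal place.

S* ≈ 85.2 kegs

Annual demand D = 327 × 52 = 17,004.
With planned backorders, Q* = √(2DS/H) · √((H+B)/B).
√(2DS/H) = √(2 × 17,004 × 312 / 11.1) = 977.702.
√((H+B)/B) = √((11.1+122)/122) = 1.0445.
Q* ≈ 1021.211.
S* = Q* · H/(H+B) = 1021.211 × 11.1/133.1 ≈ 85.165.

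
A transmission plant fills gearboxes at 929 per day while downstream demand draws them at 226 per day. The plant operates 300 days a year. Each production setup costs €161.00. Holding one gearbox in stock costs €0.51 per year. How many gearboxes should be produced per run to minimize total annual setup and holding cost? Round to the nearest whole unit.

Q* ≈ 7,521 gearboxes

Annual demand D = 226 × 300 = 67,800.
Production build-up factor (1 − d/p) = 1 − 226/929 = 0.7567.
Q* = √(2DS / (H(1 − d/p))) = √(2 × 67,800 × 161 / (0.51 × 0.7567)).
= √(21,831,600 / 0.3859) ≈ 7521.213.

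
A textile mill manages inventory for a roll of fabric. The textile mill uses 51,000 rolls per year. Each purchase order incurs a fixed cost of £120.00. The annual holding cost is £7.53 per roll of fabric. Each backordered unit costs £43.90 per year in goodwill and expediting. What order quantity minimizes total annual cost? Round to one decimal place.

Q* ≈ 1,380.0 rolls

With planned backorders, Q* = √(2DS/H) · √((H+B)/B).
√(2DS/H) = √(2 × 51,000 × 120 / 7.53) = 1274.950.
√((H+B)/B) = √((7.53+43.9)/43.9) = 1.0824.
Q* ≈ 1379.969.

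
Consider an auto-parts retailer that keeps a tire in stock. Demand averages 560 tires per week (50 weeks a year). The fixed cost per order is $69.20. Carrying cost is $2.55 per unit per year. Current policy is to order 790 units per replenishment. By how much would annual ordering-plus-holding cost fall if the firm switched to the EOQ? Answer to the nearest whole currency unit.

Annual demand D = 560 × 50 = 28,000.
EOQ = √(2DS/H) = √(2 × 28,000 × 69.2 / 2.55) ≈ 1232.76.
Cost at Q* = (D/Q*)S + (Q*/2)H = √(2DSH) ≈ $3,143.53.
Cost at Q = 790: (28,000/790)×69.2 + (790/2)×2.55 = $2,452.66 + $1,007.25 = $3,459.91.
Excess = $3,459.91 − $3,143.53 = $316.38.

Extra cost ≈ $316 per year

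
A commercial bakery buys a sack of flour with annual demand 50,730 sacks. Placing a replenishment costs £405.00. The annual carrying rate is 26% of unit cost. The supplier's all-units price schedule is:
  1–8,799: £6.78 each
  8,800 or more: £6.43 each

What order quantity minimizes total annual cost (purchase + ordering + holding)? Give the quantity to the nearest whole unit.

Q* ≈ 8,800 sacks

Holding cost per unit per year at price C is H = 0.26·C.
For each price level, check whether its EOQ is feasible; otherwise the best quantity at that price is the breakpoint.
EOQ at £6.78 = 4828.1 (feasible in tier 1): TC = 50,730×£6.78 + (50,730/4828.1)×405 + (4828.1/2)×0.26×£6.78 = £352,460.32.
EOQ at £6.43 = 4957.7 < 8800, so use break Q=8800: TC = 50,730×£6.43 + (50,730/8800.0)×405 + (8800.0/2)×0.26×£6.43 = £335,884.55.
Lowest total cost is £335,884.55 at Q = 8800.0.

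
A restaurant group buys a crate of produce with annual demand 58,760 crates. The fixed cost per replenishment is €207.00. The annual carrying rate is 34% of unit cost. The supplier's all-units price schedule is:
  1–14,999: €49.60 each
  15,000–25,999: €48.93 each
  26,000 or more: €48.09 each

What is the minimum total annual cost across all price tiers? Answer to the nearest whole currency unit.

Holding cost per unit per year at price C is H = 0.34·C.
For each price level, check whether its EOQ is feasible; otherwise the best quantity at that price is the breakpoint.
EOQ at €49.60 = 1201.0 (feasible in tier 1): TC = 58,760×€49.60 + (58,760/1201.0)×207 + (1201.0/2)×0.34×€49.60 = €2,934,750.49.
EOQ at €48.93 = 1209.2 < 15000, so use break Q=15000: TC = 58,760×€48.93 + (58,760/15000.0)×207 + (15000.0/2)×0.34×€48.93 = €3,000,709.19.
EOQ at €48.09 = 1219.8 < 26000, so use break Q=26000: TC = 58,760×€48.09 + (58,760/26000.0)×207 + (26000.0/2)×0.34×€48.09 = €3,038,794.02.
Lowest total cost among the candidates is at Q = 1201.0.

TC* ≈ €2,934,750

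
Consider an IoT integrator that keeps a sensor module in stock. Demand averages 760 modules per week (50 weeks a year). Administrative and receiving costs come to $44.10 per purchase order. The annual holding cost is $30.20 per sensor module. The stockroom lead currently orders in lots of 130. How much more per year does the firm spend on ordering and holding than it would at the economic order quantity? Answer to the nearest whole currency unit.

Annual demand D = 760 × 50 = 38,000.
EOQ = √(2DS/H) = √(2 × 38,000 × 44.1 / 30.2) ≈ 333.14.
Cost at Q* = (D/Q*)S + (Q*/2)H = √(2DSH) ≈ $10,060.73.
Cost at Q = 130: (38,000/130)×44.1 + (130/2)×30.2 = $12,890.77 + $1,963.00 = $14,853.77.
Excess = $14,853.77 − $10,060.73 = $4,793.04.

Extra cost ≈ $4,793 per year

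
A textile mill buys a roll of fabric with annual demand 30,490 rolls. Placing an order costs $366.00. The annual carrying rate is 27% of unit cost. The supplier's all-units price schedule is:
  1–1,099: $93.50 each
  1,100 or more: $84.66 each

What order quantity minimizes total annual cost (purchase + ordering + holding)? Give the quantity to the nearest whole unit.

Holding cost per unit per year at price C is H = 0.27·C.
Evaluate total cost at each tier's feasible EOQ or, if the EOQ is below the tier, at the tier's minimum quantity.
EOQ at $93.50 = 940.3 (feasible in tier 1): TC = 30,490×$93.50 + (30,490/940.3)×366 + (940.3/2)×0.27×$93.50 = $2,874,551.79.
EOQ at $84.66 = 988.1 < 1100, so use break Q=1100: TC = 30,490×$84.66 + (30,490/1100.0)×366 + (1100.0/2)×0.27×$84.66 = $2,604,000.26.
Lowest total cost is $2,604,000.26 at Q = 1100.0.

Q* ≈ 1,100 rolls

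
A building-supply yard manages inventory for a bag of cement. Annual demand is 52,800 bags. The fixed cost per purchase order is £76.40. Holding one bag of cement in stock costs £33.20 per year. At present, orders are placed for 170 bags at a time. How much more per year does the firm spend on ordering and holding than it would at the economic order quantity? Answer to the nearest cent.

Extra cost ≈ £10,184.75 per year

EOQ = √(2DS/H) = √(2 × 52,800 × 76.4 / 33.2) ≈ 492.96.
Cost at Q* = (D/Q*)S + (Q*/2)H = √(2DSH) ≈ £16,366.19.
Cost at Q = 170: (52,800/170)×76.4 + (170/2)×33.2 = £23,728.94 + £2,822.00 = £26,550.94.
Excess = £26,550.94 − £16,366.19 = £10,184.75.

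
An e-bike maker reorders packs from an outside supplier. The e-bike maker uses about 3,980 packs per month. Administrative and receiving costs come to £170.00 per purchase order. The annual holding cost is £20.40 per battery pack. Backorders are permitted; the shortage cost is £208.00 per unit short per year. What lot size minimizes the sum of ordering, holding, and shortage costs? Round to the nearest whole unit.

Annual demand D = 3,980 × 12 = 47,760.
With planned backorders, Q* = √(2DS/H) · √((H+B)/B).
√(2DS/H) = √(2 × 47,760 × 170 / 20.4) = 892.188.
√((H+B)/B) = √((20.4+208)/208) = 1.0479.
Q* ≈ 934.917.

Q* ≈ 935 packs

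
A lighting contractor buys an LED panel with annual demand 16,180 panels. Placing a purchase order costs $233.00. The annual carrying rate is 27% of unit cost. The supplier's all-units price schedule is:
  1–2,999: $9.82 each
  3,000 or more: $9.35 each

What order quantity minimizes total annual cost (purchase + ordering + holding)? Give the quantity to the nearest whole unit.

Q* ≈ 3,000 panels

Holding cost per unit per year at price C is H = 0.27·C.
Evaluate total cost at each tier's feasible EOQ or, if the EOQ is below the tier, at the tier's minimum quantity.
EOQ at $9.82 = 1686.3 (feasible in tier 1): TC = 16,180×$9.82 + (16,180/1686.3)×233 + (1686.3/2)×0.27×$9.82 = $163,358.76.
EOQ at $9.35 = 1728.2 < 3000, so use break Q=3000: TC = 16,180×$9.35 + (16,180/3000.0)×233 + (3000.0/2)×0.27×$9.35 = $156,326.40.
Lowest total cost is $156,326.40 at Q = 3000.0.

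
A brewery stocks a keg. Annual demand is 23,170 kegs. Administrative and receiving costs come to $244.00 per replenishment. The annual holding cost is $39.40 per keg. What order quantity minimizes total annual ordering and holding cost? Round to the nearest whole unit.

Q* ≈ 536 kegs

EOQ = √(2DS / H) = √(2 × 23,170 × 244 / 39.4).
= √(11,306,960 / 39.4) = √286,978.6802 ≈ 535.704.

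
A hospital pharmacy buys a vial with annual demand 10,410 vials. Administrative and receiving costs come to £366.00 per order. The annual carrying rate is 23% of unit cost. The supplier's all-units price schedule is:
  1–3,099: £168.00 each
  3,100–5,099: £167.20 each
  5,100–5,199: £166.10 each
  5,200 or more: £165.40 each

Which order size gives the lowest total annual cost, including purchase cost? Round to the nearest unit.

Q* ≈ 444 vials

Holding cost per unit per year at price C is H = 0.23·C.
Evaluate total cost at each tier's feasible EOQ or, if the EOQ is below the tier, at the tier's minimum quantity.
EOQ at £168.00 = 444.1 (feasible in tier 1): TC = 10,410×£168.00 + (10,410/444.1)×366 + (444.1/2)×0.23×£168.00 = £1,766,039.30.
EOQ at £167.20 = 445.1 < 3100, so use break Q=3100: TC = 10,410×£167.20 + (10,410/3100.0)×366 + (3100.0/2)×0.23×£167.20 = £1,801,387.85.
EOQ at £166.10 = 446.6 < 5100, so use break Q=5100: TC = 10,410×£166.10 + (10,410/5100.0)×366 + (5100.0/2)×0.23×£166.10 = £1,827,265.72.
EOQ at £165.40 = 447.6 < 5200, so use break Q=5200: TC = 10,410×£165.40 + (10,410/5200.0)×366 + (5200.0/2)×0.23×£165.40 = £1,821,455.90.
Lowest total cost is £1,766,039.30 at Q = 444.1.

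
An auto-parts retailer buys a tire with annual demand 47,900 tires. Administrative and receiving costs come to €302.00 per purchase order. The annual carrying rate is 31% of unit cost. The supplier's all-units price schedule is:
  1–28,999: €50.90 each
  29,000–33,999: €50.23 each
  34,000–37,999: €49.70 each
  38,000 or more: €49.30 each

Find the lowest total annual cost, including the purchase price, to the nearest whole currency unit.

TC* ≈ €2,459,476

Holding cost per unit per year at price C is H = 0.31·C.
For each price level, check whether its EOQ is feasible; otherwise the best quantity at that price is the breakpoint.
EOQ at €50.90 = 1354.1 (feasible in tier 1): TC = 47,900×€50.90 + (47,900/1354.1)×302 + (1354.1/2)×0.31×€50.90 = €2,459,476.13.
EOQ at €50.23 = 1363.1 < 29000, so use break Q=29000: TC = 47,900×€50.23 + (47,900/29000.0)×302 + (29000.0/2)×0.31×€50.23 = €2,632,299.67.
EOQ at €49.70 = 1370.3 < 34000, so use break Q=34000: TC = 47,900×€49.70 + (47,900/34000.0)×302 + (34000.0/2)×0.31×€49.70 = €2,642,974.46.
EOQ at €49.30 = 1375.9 < 38000, so use break Q=38000: TC = 47,900×€49.30 + (47,900/38000.0)×302 + (38000.0/2)×0.31×€49.30 = €2,652,227.68.
Lowest total cost among the candidates is at Q = 1354.1.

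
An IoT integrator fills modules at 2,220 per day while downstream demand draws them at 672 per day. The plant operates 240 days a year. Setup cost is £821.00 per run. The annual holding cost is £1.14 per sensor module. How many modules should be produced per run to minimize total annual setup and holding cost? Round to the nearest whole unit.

Annual demand D = 672 × 240 = 161,280.
Production build-up factor (1 − d/p) = 1 − 672/2,220 = 0.6973.
Q* = √(2DS / (H(1 − d/p))) = √(2 × 161,280 × 821 / (1.14 × 0.6973)).
= √(264,821,760 / 0.7949) ≈ 18252.208.

Q* ≈ 18,252 modules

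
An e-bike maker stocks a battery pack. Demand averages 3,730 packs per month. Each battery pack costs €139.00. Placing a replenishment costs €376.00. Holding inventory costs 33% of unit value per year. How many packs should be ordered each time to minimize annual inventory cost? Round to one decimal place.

Q* ≈ 856.6 packs

Annual demand D = 3,730 × 12 = 44,760.
Holding cost H = 0.33 × €139.00 = €45.8700 per unit per year.
EOQ = √(2DS / H) = √(2 × 44,760 × 376 / 45.87).
= √(33,659,520 / 45.87) = √733,802.4853 ≈ 856.623.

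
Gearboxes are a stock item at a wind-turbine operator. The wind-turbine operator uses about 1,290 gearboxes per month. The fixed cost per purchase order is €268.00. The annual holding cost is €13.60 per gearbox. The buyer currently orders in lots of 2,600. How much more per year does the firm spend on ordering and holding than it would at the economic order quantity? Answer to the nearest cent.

Annual demand D = 1,290 × 12 = 15,480.
EOQ = √(2DS/H) = √(2 × 15,480 × 268 / 13.6) ≈ 781.09.
Cost at Q* = (D/Q*)S + (Q*/2)H = √(2DSH) ≈ €10,622.76.
Cost at Q = 2,600: (15,480/2,600)×268 + (2,600/2)×13.6 = €1,595.63 + €17,680.00 = €19,275.63.
Excess = €19,275.63 − €10,622.76 = €8,652.87.

Extra cost ≈ €8,652.87 per year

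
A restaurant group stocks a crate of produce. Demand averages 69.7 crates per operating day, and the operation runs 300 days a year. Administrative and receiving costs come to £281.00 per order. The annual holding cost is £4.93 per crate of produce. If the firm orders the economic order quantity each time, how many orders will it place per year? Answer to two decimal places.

Annual demand D = 69.7 × 300 = 20,910.
EOQ = √(2DS/H) = √(2 × 20,910 × 281 / 4.93) ≈ 1543.91.
Orders per year = D / Q* = 20,910 / 1543.91 ≈ 13.544.

N ≈ 13.54 orders per year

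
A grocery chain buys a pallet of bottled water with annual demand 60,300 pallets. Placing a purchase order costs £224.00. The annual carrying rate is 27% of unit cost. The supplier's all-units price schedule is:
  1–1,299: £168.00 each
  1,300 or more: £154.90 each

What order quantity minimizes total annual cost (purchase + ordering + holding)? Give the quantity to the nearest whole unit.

Q* ≈ 1,300 pallets

Holding cost per unit per year at price C is H = 0.27·C.
Evaluate total cost at each tier's feasible EOQ or, if the EOQ is below the tier, at the tier's minimum quantity.
EOQ at £168.00 = 771.7 (feasible in tier 1): TC = 60,300×£168.00 + (60,300/771.7)×224 + (771.7/2)×0.27×£168.00 = £10,165,405.33.
EOQ at £154.90 = 803.7 < 1300, so use break Q=1300: TC = 60,300×£154.90 + (60,300/1300.0)×224 + (1300.0/2)×0.27×£154.90 = £9,378,045.10.
Lowest total cost is £9,378,045.10 at Q = 1300.0.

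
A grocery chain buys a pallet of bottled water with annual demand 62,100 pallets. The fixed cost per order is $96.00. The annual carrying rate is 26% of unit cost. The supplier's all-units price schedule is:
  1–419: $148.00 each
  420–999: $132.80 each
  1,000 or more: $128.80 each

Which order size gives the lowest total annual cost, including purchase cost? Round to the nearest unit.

Holding cost per unit per year at price C is H = 0.26·C.
Evaluate total cost at each tier's feasible EOQ or, if the EOQ is below the tier, at the tier's minimum quantity.
Tier 1 ($148.00): EOQ = 556.6 exceeds tier's upper bound 419, so this tier is dominated.
EOQ at $132.80 = 587.6 (feasible in tier 2): TC = 62,100×$132.80 + (62,100/587.6)×96 + (587.6/2)×0.26×$132.80 = $8,267,170.00.
EOQ at $128.80 = 596.7 < 1000, so use break Q=1000: TC = 62,100×$128.80 + (62,100/1000.0)×96 + (1000.0/2)×0.26×$128.80 = $8,021,185.60.
Lowest total cost is $8,021,185.60 at Q = 1000.0.

Q* ≈ 1,000 pallets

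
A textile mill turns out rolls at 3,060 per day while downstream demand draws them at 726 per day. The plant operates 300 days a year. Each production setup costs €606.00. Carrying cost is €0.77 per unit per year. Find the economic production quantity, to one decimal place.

Annual demand D = 726 × 300 = 217,800.
Production build-up factor (1 − d/p) = 1 − 726/3,060 = 0.7627.
Q* = √(2DS / (H(1 − d/p))) = √(2 × 217,800 × 606 / (0.77 × 0.7627)).
= √(263,973,600 / 0.5873) ≈ 21200.455.

Q* ≈ 21,200.5 rolls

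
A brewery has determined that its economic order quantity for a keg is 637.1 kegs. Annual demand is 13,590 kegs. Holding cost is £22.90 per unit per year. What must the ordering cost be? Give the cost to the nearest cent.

Invert the EOQ relation Q*² = 2DS/H.
From Q* = √(2DS/H): S = Q*²H / (2D) = 637.1² × 22.9 / (2 × 13,590) = 341.9804.

S ≈ £341.98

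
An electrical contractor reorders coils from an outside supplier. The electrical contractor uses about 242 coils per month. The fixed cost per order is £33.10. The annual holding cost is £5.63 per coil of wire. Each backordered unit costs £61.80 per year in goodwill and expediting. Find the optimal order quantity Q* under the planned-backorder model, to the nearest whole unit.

Q* ≈ 193 coils

Annual demand D = 242 × 12 = 2,904.
With planned backorders, Q* = √(2DS/H) · √((H+B)/B).
√(2DS/H) = √(2 × 2,904 × 33.1 / 5.63) = 184.788.
√((H+B)/B) = √((5.63+61.8)/61.8) = 1.0446.
Q* ≈ 193.021.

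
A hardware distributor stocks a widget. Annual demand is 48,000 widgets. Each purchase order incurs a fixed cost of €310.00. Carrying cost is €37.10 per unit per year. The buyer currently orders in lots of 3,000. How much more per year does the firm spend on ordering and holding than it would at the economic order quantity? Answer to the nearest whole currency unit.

Extra cost ≈ €27,382 per year

EOQ = √(2DS/H) = √(2 × 48,000 × 310 / 37.1) ≈ 895.63.
Cost at Q* = (D/Q*)S + (Q*/2)H = √(2DSH) ≈ €33,227.94.
Cost at Q = 3,000: (48,000/3,000)×310 + (3,000/2)×37.1 = €4,960.00 + €55,650.00 = €60,610.00.
Excess = €60,610.00 − €33,227.94 = €27,382.06.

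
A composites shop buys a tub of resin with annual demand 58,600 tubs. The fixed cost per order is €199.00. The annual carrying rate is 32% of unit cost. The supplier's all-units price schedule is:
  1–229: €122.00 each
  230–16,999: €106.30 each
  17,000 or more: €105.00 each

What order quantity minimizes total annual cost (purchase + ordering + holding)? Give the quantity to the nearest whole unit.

Q* ≈ 828 tubs

Holding cost per unit per year at price C is H = 0.32·C.
For each price level, check whether its EOQ is feasible; otherwise the best quantity at that price is the breakpoint.
Tier 1 (€122.00): EOQ = 772.9 exceeds tier's upper bound 229, so this tier is dominated.
EOQ at €106.30 = 828.0 (feasible in tier 2): TC = 58,600×€106.30 + (58,600/828.0)×199 + (828.0/2)×0.32×€106.30 = €6,257,346.44.
EOQ at €105.00 = 833.1 < 17000, so use break Q=17000: TC = 58,600×€105.00 + (58,600/17000.0)×199 + (17000.0/2)×0.32×€105.00 = €6,439,285.96.
Lowest total cost is €6,257,346.44 at Q = 828.0.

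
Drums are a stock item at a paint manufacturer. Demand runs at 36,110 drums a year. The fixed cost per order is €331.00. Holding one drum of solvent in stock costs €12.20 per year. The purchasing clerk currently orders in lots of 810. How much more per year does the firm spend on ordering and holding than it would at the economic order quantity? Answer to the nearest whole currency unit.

EOQ = √(2DS/H) = √(2 × 36,110 × 331 / 12.2) ≈ 1399.79.
Cost at Q* = (D/Q*)S + (Q*/2)H = √(2DSH) ≈ €17,077.44.
Cost at Q = 810: (36,110/810)×331 + (810/2)×12.2 = €14,756.06 + €4,941.00 = €19,697.06.
Excess = €19,697.06 − €17,077.44 = €2,619.63.

Extra cost ≈ €2,620 per year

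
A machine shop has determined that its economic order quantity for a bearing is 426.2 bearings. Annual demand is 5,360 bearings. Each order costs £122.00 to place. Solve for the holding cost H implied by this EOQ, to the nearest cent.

H ≈ £7.20

Squaring Q* = √(2DS/H) gives Q*² = 2DS/H.
From Q* = √(2DS/H): H = 2DS / Q*² = 2 × 5,360 × 122 / 426.2² = 7.1999.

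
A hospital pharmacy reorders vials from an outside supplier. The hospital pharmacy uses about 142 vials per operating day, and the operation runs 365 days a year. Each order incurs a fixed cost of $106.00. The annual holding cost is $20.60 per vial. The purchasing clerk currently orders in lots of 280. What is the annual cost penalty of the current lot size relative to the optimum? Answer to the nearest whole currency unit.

Extra cost ≈ $7,460 per year

Annual demand D = 142 × 365 = 51,830.
EOQ = √(2DS/H) = √(2 × 51,830 × 106 / 20.6) ≈ 730.34.
Cost at Q* = (D/Q*)S + (Q*/2)H = √(2DSH) ≈ $15,045.00.
Cost at Q = 280: (51,830/280)×106 + (280/2)×20.6 = $19,621.36 + $2,884.00 = $22,505.36.
Excess = $22,505.36 − $15,045.00 = $7,460.36.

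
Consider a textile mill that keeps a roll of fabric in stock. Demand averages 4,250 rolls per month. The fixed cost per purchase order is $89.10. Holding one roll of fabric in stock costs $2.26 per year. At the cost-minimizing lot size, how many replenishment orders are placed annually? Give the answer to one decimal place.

Annual demand D = 4,250 × 12 = 51,000.
EOQ = √(2DS/H) = √(2 × 51,000 × 89.1 / 2.26) ≈ 2005.32.
Orders per year = D / Q* = 51,000 / 2005.32 ≈ 25.432.

N ≈ 25.4 orders per year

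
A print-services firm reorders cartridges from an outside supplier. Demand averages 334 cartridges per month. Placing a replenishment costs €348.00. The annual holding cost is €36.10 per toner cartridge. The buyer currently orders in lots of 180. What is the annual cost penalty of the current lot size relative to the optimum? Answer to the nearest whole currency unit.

Extra cost ≈ €963 per year

Annual demand D = 334 × 12 = 4,008.
EOQ = √(2DS/H) = √(2 × 4,008 × 348 / 36.1) ≈ 277.98.
Cost at Q* = (D/Q*)S + (Q*/2)H = √(2DSH) ≈ €10,035.11.
Cost at Q = 180: (4,008/180)×348 + (180/2)×36.1 = €7,748.80 + €3,249.00 = €10,997.80.
Excess = €10,997.80 − €10,035.11 = €962.69.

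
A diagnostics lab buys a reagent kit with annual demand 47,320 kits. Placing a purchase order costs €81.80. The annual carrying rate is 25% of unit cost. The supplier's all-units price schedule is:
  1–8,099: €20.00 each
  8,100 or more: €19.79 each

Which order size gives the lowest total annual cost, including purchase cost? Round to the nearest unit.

Q* ≈ 1,244 kits

Holding cost per unit per year at price C is H = 0.25·C.
Evaluate total cost at each tier's feasible EOQ or, if the EOQ is below the tier, at the tier's minimum quantity.
EOQ at €20.00 = 1244.3 (feasible in tier 1): TC = 47,320×€20.00 + (47,320/1244.3)×81.8 + (1244.3/2)×0.25×€20.00 = €952,621.56.
EOQ at €19.79 = 1250.9 < 8100, so use break Q=8100: TC = 47,320×€19.79 + (47,320/8100.0)×81.8 + (8100.0/2)×0.25×€19.79 = €956,978.05.
Lowest total cost is €952,621.56 at Q = 1244.3.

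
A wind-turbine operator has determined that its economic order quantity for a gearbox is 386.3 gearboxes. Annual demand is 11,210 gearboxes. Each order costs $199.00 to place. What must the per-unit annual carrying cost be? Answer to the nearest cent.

The basic EOQ model gives Q* = √(2DS/H); rearrange for the unknown.
From Q* = √(2DS/H): H = 2DS / Q*² = 2 × 11,210 × 199 / 386.3² = 29.8978.

H ≈ $29.90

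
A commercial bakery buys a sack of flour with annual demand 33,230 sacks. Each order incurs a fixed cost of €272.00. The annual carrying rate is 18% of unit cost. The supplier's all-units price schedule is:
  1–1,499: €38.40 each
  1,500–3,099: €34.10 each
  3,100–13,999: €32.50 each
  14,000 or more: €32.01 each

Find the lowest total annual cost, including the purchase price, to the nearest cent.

Holding cost per unit per year at price C is H = 0.18·C.
Evaluate total cost at each tier's feasible EOQ or, if the EOQ is below the tier, at the tier's minimum quantity.
Tier 1 (€38.40): EOQ = 1617.2 exceeds tier's upper bound 1499, so this tier is dominated.
EOQ at €34.10 = 1716.1 (feasible in tier 2): TC = 33,230×€34.10 + (33,230/1716.1)×272 + (1716.1/2)×0.18×€34.10 = €1,143,676.63.
EOQ at €32.50 = 1757.9 < 3100, so use break Q=3100: TC = 33,230×€32.50 + (33,230/3100.0)×272 + (3100.0/2)×0.18×€32.50 = €1,091,958.16.
EOQ at €32.01 = 1771.3 < 14000, so use break Q=14000: TC = 33,230×€32.01 + (33,230/14000.0)×272 + (14000.0/2)×0.18×€32.01 = €1,104,670.51.
Lowest total cost among the candidates is at Q = 3100.0.

TC* ≈ €1,091,958.16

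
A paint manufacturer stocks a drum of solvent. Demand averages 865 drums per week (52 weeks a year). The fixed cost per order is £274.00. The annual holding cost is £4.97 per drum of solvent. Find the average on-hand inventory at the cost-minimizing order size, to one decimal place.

Average inventory ≈ 1,113.5 drums

Annual demand D = 865 × 52 = 44,980.
EOQ = √(2DS/H) = √(2 × 44,980 × 274 / 4.97) ≈ 2227.01.
Average inventory = Q*/2 ≈ 2227.01 / 2 = 1113.504.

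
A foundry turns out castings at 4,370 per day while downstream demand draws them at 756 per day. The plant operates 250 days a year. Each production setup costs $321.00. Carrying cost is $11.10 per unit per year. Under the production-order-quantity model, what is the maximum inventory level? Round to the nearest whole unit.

Annual demand D = 756 × 250 = 189,000.
Production build-up factor (1 − d/p) = 1 − 756/4,370 = 0.8270.
Q* = √(2DS / (H(1 − d/p))) = √(2 × 189,000 × 321 / (11.1 × 0.8270)).
= √(121,338,000 / 9.1797) ≈ 3635.663.
Maximum inventory = Q*(1 − d/p) = 3635.663 × 0.8270 ≈ 3006.701.

I_max ≈ 3,007 castings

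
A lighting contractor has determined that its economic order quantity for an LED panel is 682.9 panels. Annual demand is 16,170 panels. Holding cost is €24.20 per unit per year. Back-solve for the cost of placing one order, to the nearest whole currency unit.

The basic EOQ model gives Q* = √(2DS/H); rearrange for the unknown.
From Q* = √(2DS/H): S = Q*²H / (2D) = 682.9² × 24.2 / (2 × 16,170) = 348.9712.

S ≈ €349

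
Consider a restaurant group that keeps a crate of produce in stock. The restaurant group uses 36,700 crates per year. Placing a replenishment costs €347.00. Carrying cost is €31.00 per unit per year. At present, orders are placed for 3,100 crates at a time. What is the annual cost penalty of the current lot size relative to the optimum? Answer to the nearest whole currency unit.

EOQ = √(2DS/H) = √(2 × 36,700 × 347 / 31) ≈ 906.43.
Cost at Q* = (D/Q*)S + (Q*/2)H = √(2DSH) ≈ €28,099.18.
Cost at Q = 3,100: (36,700/3,100)×347 + (3,100/2)×31 = €4,108.03 + €48,050.00 = €52,158.03.
Excess = €52,158.03 − €28,099.18 = €24,058.85.

Extra cost ≈ €24,059 per year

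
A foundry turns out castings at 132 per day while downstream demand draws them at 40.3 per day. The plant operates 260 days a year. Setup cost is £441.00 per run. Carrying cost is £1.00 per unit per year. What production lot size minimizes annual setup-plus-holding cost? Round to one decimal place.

Annual demand D = 40.3 × 260 = 10,478.
Production build-up factor (1 − d/p) = 1 − 40.3/132 = 0.6947.
Q* = √(2DS / (H(1 − d/p))) = √(2 × 10,478 × 441 / (1 × 0.6947)).
= √(9,241,596 / 0.6947) ≈ 3647.336.

Q* ≈ 3,647.3 castings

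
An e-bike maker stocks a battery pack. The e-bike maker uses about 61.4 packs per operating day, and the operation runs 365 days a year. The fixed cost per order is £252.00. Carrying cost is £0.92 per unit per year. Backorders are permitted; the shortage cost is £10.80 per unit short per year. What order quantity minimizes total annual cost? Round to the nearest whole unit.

Annual demand D = 61.4 × 365 = 22,411.
With planned backorders, Q* = √(2DS/H) · √((H+B)/B).
√(2DS/H) = √(2 × 22,411 × 252 / 0.92) = 3503.902.
√((H+B)/B) = √((0.92+10.8)/10.8) = 1.0417.
Q* ≈ 3650.093.

Q* ≈ 3,650 packs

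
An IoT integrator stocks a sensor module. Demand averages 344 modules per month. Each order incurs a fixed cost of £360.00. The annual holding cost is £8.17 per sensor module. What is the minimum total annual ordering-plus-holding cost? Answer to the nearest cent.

TC* ≈ £4,927.73

Annual demand D = 344 × 12 = 4,128.
EOQ = √(2DS/H) = √(2 × 4,128 × 360 / 8.17) ≈ 603.15.
At the optimum the two cost components are equal, so total cost = 2·(Q*/2)H = Q*·H.
Minimum total = √(2DSH) = √(2 × 4,128 × 360 × 8.17) ≈ 4927.732.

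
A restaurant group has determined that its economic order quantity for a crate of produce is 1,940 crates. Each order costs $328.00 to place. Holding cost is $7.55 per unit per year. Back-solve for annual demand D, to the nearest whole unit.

Invert the EOQ relation Q*² = 2DS/H.
From Q* = √(2DS/H): D = Q*²H / (2S) = 1,940² × 7.55 / (2 × 328) = 43315.823.

D ≈ 43,316 crates per year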